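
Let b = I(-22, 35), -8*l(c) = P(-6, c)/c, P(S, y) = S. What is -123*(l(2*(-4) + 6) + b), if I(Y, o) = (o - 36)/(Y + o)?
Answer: 5781/104 ≈ 55.587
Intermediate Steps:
l(c) = 3/(4*c) (l(c) = -(-3)/(4*c) = 3/(4*c))
I(Y, o) = (-36 + o)/(Y + o)
b = -1/13 (b = (-36 + 35)/(-22 + 35) = -1/13 ≈ -0.076923)
-123*(l(2*(-4) + 6) + b) = -123*(3/(4*(2*(-4) + 6)) - 1/13) = -123*(3/(4*(-8 + 6)) - 1/13) = -123*((3/4)/(-2) - 1/13) = -123*((3/4)*(-1/2) - 1/13) = -123*(-3/8 - 1/13) = -123*(-47/104) = 5781/104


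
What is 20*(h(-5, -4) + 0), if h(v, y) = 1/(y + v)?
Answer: -20/9 ≈ -2.2222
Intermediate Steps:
h(v, y) = 1/(v + y)
20*(h(-5, -4) + 0) = 20*(1/(-5 - 4) + 0) = 20*(1/(-9) + 0) = 20*(-⅑ + 0) = 20*(-⅑) = -20/9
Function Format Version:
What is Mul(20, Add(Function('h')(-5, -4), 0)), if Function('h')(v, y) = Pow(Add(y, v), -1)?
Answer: Rational(-20, 9) ≈ -2.2222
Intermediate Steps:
Function('h')(v, y) = Pow(Add(v, y), -1)
Mul(20, Add(Function('h')(-5, -4), 0)) = Mul(20, Add(Pow(Add(-5, -4), -1), 0)) = Mul(20, Add(Pow(-9, -1), 0)) = Mul(20, Add(Rational(-1, 9), 0)) = Mul(20, Rational(-1, 9)) = Rational(-20, 9)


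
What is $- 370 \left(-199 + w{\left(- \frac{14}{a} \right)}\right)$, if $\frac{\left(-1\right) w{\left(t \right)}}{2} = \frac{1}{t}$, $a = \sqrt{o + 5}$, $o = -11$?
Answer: $73630 - \frac{370 i \sqrt{6}}{7} \approx 73630.0 - 129.47 i$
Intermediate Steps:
$a = i \sqrt{6}$ ($a = \sqrt{-11 + 5} = \sqrt{-6} = i \sqrt{6} \approx 2.4495 i$)
$w{\left(t \right)} = - \frac{2}{t}$
$- 370 \left(-199 + w{\left(- \frac{14}{a} \right)}\right) = - 370 \left(-199 - \frac{2}{\left(-14\right) \frac{1}{i \sqrt{6}}}\right) = - 370 \left(-199 - \frac{2}{\left(-14\right) \left(- \frac{i \sqrt{6}}{6}\right)}\right) = - 370 \left(-199 - \frac{2}{\frac{7}{3} i \sqrt{6}}\right) = - 370 \left(-199 - 2 \left(- \frac{i \sqrt{6}}{14}\right)\right) = - 370 \left(-199 + \frac{i \sqrt{6}}{7}\right) = 73630 - \frac{370 i \sqrt{6}}{7}$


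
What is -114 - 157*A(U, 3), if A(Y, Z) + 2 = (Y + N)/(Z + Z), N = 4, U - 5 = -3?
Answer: 43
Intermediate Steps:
U = 2 (U = 5 - 3 = 2)
A(Y, Z) = -2 + (4 + Y)/(2*Z) (A(Y, Z) = -2 + (Y + 4)/(Z + Z) = -2 + (4 + Y)/((2*Z)) = -2 + (4 + Y)*(1/(2*Z)) = -2 + (4 + Y)/(2*Z))
-114 - 157*A(U, 3) = -114 - 157*(4 + 2 - 4*3)/(2*3) = -114 - 157*(4 + 2 - 12)/(2*3) = -114 - 157*(-6)/(2*3) = -114 - 157*(-1) = -114 + 157 = 43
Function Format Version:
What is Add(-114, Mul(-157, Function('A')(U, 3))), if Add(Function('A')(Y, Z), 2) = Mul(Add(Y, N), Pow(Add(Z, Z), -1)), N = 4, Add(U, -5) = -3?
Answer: 43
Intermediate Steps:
U = 2 (U = Add(5, -3) = 2)
Function('A')(Y, Z) = Add(-2, Mul(Rational(1, 2), Pow(Z, -1), Add(4, Y))) (Function('A')(Y, Z) = Add(-2, Mul(Add(Y, 4), Pow(Add(Z, Z), -1))) = Add(-2, Mul(Add(4, Y), Pow(Mul(2, Z), -1))) = Add(-2, Mul(Add(4, Y), Mul(Rational(1, 2), Pow(Z, -1)))) = Add(-2, Mul(Rational(1, 2), Pow(Z, -1), Add(4, Y))))
Add(-114, Mul(-157, Function('A')(U, 3))) = Add(-114, Mul(-157, Mul(Rational(1, 2), Pow(3, -1), Add(4, 2, Mul(-4, 3))))) = Add(-114, Mul(-157, Mul(Rational(1, 2), Rational(1, 3), Add(4, 2, -12)))) = Add(-114, Mul(-157, Mul(Rational(1, 2), Rational(1, 3), -6))) = Add(-114, Mul(-157, -1)) = Add(-114, 157) = 43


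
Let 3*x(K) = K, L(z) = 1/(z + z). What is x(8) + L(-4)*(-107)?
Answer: 385/24 ≈ 16.042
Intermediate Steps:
L(z) = 1/(2*z)
x(K) = K/3
x(8) + L(-4)*(-107) = (⅓)*8 + ((½)/(-4))*(-107) = 8/3 + ((½)*(-¼))*(-107) = 8/3 - ⅛*(-107) = 8/3 + 107/8 = 385/24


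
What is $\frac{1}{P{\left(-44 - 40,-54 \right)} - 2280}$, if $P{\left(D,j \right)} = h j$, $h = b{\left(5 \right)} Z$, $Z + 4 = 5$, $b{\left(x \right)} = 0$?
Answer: $- \frac{1}{2280} \approx -0.0004386$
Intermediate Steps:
$Z = 1$ ($Z = -4 + 5 = 1$)
$h = 0$ ($h = 0 \cdot 1 = 0$)
$P{\left(D,j \right)} = 0$ ($P{\left(D,j \right)} = 0 j = 0$)
$\frac{1}{P{\left(-44 - 40,-54 \right)} - 2280} = \frac{1}{0 - 2280} = \frac{1}{-2280} = - \frac{1}{2280}$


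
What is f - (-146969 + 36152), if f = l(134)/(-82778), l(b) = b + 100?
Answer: 4586604696/41389 ≈ 1.1082e+5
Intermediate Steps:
l(b) = 100 + b
f = -117/41389 (f = (100 + 134)/(-82778) = 234*(-1/82778) = -117/41389 ≈ -0.0028268)
f - (-146969 + 36152) = -117/41389 - (-146969 + 36152) = -117/41389 - 1*(-110817) = -117/41389 + 110817 = 4586604696/41389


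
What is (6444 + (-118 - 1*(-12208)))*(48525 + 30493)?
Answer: 1464519612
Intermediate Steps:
(6444 + (-118 - 1*(-12208)))*(48525 + 30493) = (6444 + (-118 + 12208))*79018 = (6444 + 12090)*79018 = 18534*79018 = 1464519612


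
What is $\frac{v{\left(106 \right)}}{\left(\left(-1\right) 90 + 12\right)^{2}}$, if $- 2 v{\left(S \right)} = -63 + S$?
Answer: $- \frac{43}{12168} \approx -0.0035339$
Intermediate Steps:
$v{\left(S \right)} = \frac{63}{2} - \frac{S}{2}$ ($v{\left(S \right)} = - \frac{-63 + S}{2} = \frac{63}{2} - \frac{S}{2}$)
$\frac{v{\left(106 \right)}}{\left(\left(-1\right) 90 + 12\right)^{2}} = \frac{\frac{63}{2} - 53}{\left(\left(-1\right) 90 + 12\right)^{2}} = \frac{\frac{63}{2} - 53}{\left(-90 + 12\right)^{2}} = - \frac{43}{2 \left(-78\right)^{2}} = - \frac{43}{2 \cdot 6084} = \left(- \frac{43}{2}\right) \frac{1}{6084} = - \frac{43}{12168}$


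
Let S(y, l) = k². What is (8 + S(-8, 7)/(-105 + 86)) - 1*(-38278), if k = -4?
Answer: 727418/19 ≈ 38285.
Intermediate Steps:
S(y, l) = 16 (S(y, l) = (-4)² = 16)
(8 + S(-8, 7)/(-105 + 86)) - 1*(-38278) = (8 + 16/(-105 + 86)) - 1*(-38278) = (8 + 16/(-19)) + 38278 = (8 - 1/19*16) + 38278 = (8 - 16/19) + 38278 = 136/19 + 38278 = 727418/19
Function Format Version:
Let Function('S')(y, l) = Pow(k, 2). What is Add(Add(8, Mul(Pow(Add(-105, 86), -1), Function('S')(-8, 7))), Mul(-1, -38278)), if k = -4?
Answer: Rational(727418, 19) ≈ 38285.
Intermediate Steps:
Function('S')(y, l) = 16 (Function('S')(y, l) = Pow(-4, 2) = 16)
Add(Add(8, Mul(Pow(Add(-105, 86), -1), Function('S')(-8, 7))), Mul(-1, -38278)) = Add(Add(8, Mul(Pow(Add(-105, 86), -1), 16)), Mul(-1, -38278)) = Add(Add(8, Mul(Pow(-19, -1), 16)), 38278) = Add(Add(8, Mul(Rational(-1, 19), 16)), 38278) = Add(Add(8, Rational(-16, 19)), 38278) = Add(Rational(136, 19), 38278) = Rational(727418, 19)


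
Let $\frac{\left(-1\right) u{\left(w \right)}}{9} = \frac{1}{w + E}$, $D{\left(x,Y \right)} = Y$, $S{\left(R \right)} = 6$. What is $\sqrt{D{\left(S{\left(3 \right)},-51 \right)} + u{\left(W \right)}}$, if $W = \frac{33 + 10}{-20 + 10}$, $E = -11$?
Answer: $\frac{i \sqrt{14569}}{17} \approx 7.1001 i$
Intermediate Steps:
$W = - \frac{43}{10}$ ($W = \frac{43}{-10} = 43 \left(- \frac{1}{10}\right) = - \frac{43}{10} \approx -4.3$)
$u{\left(w \right)} = - \frac{9}{-11 + w}$ ($u{\left(w \right)} = - \frac{9}{w - 11} = - \frac{9}{-11 + w}$)
$\sqrt{D{\left(S{\left(3 \right)},-51 \right)} + u{\left(W \right)}} = \sqrt{-51 - \frac{9}{-11 - \frac{43}{10}}} = \sqrt{-51 - \frac{9}{- \frac{153}{10}}} = \sqrt{-51 - - \frac{10}{17}} = \sqrt{-51 + \frac{10}{17}} = \sqrt{- \frac{857}{17}} = \frac{i \sqrt{14569}}{17}$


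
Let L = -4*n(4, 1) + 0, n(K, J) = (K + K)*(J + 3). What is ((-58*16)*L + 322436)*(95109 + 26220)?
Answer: 53532781380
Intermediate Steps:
n(K, J) = 2*K*(3 + J) (n(K, J) = (2*K)*(3 + J) = 2*K*(3 + J))
L = -128 (L = -8*4*(3 + 1) + 0 = -8*4*4 + 0 = -4*32 + 0 = -128 + 0 = -128)
((-58*16)*L + 322436)*(95109 + 26220) = (-58*16*(-128) + 322436)*(95109 + 26220) = (-928*(-128) + 322436)*121329 = (118784 + 322436)*121329 = 441220*121329 = 53532781380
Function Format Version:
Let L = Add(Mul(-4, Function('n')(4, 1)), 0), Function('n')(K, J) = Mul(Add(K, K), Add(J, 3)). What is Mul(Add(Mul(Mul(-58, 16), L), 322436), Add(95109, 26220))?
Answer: 53532781380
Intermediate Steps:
Function('n')(K, J) = Mul(2, K, Add(3, J)) (Function('n')(K, J) = Mul(Mul(2, K), Add(3, J)) = Mul(2, K, Add(3, J)))
L = -128 (L = Add(Mul(-4, Mul(2, 4, Add(3, 1))), 0) = Add(Mul(-4, Mul(2, 4, 4)), 0) = Add(Mul(-4, 32), 0) = Add(-128, 0) = -128)
Mul(Add(Mul(Mul(-58, 16), L), 322436), Add(95109, 26220)) = Mul(Add(Mul(Mul(-58, 16), -128), 322436), Add(95109, 26220)) = Mul(Add(Mul(-928, -128), 322436), 121329) = Mul(Add(118784, 322436), 121329) = Mul(441220, 121329) = 53532781380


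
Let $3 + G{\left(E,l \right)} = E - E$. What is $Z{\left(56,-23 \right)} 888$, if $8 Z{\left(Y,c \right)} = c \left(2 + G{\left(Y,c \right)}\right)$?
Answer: $2553$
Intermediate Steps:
$G{\left(E,l \right)} = -3$ ($G{\left(E,l \right)} = -3 + \left(E - E\right) = -3 + 0 = -3$)
$Z{\left(Y,c \right)} = - \frac{c}{8}$ ($Z{\left(Y,c \right)} = \frac{c \left(2 - 3\right)}{8} = \frac{c \left(-1\right)}{8} = \frac{\left(-1\right) c}{8} = - \frac{c}{8}$)
$Z{\left(56,-23 \right)} 888 = \left(- \frac{1}{8}\right) \left(-23\right) 888 = \frac{23}{8} \cdot 888 = 2553$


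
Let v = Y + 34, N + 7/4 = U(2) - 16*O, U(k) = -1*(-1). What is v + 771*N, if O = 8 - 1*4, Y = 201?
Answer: -198749/4 ≈ -49687.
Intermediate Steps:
U(k) = 1
O = 4 (O = 8 - 4 = 4)
N = -259/4 (N = -7/4 + (1 - 16*4) = -7/4 + (1 - 64) = -7/4 - 63 = -259/4 ≈ -64.750)
v = 235 (v = 201 + 34 = 235)
v + 771*N = 235 + 771*(-259/4) = 235 - 199689/4 = -198749/4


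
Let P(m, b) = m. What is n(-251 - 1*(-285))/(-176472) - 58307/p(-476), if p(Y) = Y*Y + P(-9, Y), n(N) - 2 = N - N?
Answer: -119651233/464915484 ≈ -0.25736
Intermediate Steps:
n(N) = 2 (n(N) = 2 + (N - N) = 2 + 0 = 2)
p(Y) = -9 + Y² (p(Y) = Y*Y - 9 = Y² - 9 = -9 + Y²)
n(-251 - 1*(-285))/(-176472) - 58307/p(-476) = 2/(-176472) - 58307/(-9 + (-476)²) = 2*(-1/176472) - 58307/(-9 + 226576) = -1/88236 - 58307/226567 = -119651233/464915484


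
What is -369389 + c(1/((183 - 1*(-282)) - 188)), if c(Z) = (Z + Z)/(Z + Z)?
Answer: -369388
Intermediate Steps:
c(Z) = 1 (c(Z) = (2*Z)/((2*Z)) = (2*Z)*(1/(2*Z)) = 1)
-369389 + c(1/((183 - 1*(-282)) - 188)) = -369389 + 1 = -369388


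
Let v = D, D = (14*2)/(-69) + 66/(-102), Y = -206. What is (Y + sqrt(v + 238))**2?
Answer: (241638 - sqrt(326022447))**2/1375929 ≈ 36331.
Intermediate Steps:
D = -1235/1173 (D = 28*(-1/69) + 66*(-1/102) = -28/69 - 11/17 = -1235/1173 ≈ -1.0529)
v = -1235/1173 ≈ -1.0529
(Y + sqrt(v + 238))**2 = (-206 + sqrt(-1235/1173 + 238))**2 = (-206 + sqrt(277939/1173))**2 = (-206 + sqrt(326022447)/1173)**2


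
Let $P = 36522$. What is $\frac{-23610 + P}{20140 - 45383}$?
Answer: $- \frac{12912}{25243} \approx -0.51151$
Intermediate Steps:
$\frac{-23610 + P}{20140 - 45383} = \frac{-23610 + 36522}{20140 - 45383} = \frac{12912}{-25243} = 12912 \left(- \frac{1}{25243}\right) = - \frac{12912}{25243}$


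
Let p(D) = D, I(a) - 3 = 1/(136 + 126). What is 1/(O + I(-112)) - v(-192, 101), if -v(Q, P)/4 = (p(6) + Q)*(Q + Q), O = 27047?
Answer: 2024756407558/7087101 ≈ 2.8570e+5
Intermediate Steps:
I(a) = 787/262 (I(a) = 3 + 1/(136 + 126) = 3 + 1/262 = 787/262)
v(Q, P) = -8*Q*(6 + Q) (v(Q, P) = -4*(6 + Q)*(Q + Q) = -4*(6 + Q)*2*Q = -8*Q*(6 + Q))
1/(O + I(-112)) - v(-192, 101) = 1/(27047 + 787/262) - (-8)*(-192)*(6 - 192) = 1/(7087101/262) - (-8)*(-192)*(-186) = 262/7087101 - 1*(-285696) = 262/7087101 + 285696 = 2024756407558/7087101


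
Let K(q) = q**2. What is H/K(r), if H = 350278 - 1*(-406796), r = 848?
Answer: 378537/359552 ≈ 1.0528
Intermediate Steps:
H = 757074 (H = 350278 + 406796 = 757074)
H/K(r) = 757074/(848**2) = 757074/719104 = 757074*(1/719104) = 378537/359552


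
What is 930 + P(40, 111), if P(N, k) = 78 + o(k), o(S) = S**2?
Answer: 13329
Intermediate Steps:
P(N, k) = 78 + k**2
930 + P(40, 111) = 930 + (78 + 111**2) = 930 + (78 + 12321) = 930 + 12399 = 13329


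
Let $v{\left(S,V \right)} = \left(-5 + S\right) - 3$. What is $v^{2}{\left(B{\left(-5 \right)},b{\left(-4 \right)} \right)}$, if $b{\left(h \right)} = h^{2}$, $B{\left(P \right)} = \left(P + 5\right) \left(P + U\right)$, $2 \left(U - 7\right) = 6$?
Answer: $64$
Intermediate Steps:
$U = 10$ ($U = 7 + \frac{1}{2} \cdot 6 = 7 + 3 = 10$)
$B{\left(P \right)} = \left(5 + P\right) \left(10 + P\right)$ ($B{\left(P \right)} = \left(P + 5\right) \left(P + 10\right) = \left(5 + P\right) \left(10 + P\right)$)
$v{\left(S,V \right)} = -8 + S$
$v^{2}{\left(B{\left(-5 \right)},b{\left(-4 \right)} \right)} = \left(-8 + \left(50 + \left(-5\right)^{2} + 15 \left(-5\right)\right)\right)^{2} = \left(-8 + \left(50 + 25 - 75\right)\right)^{2} = \left(-8 + 0\right)^{2} = \left(-8\right)^{2} = 64$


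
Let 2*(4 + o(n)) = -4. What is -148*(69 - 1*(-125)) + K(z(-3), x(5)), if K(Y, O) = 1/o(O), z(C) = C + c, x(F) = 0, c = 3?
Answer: -172273/6 ≈ -28712.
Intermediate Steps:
o(n) = -6 (o(n) = -4 + (½)*(-4) = -4 - 2 = -6)
z(C) = 3 + C (z(C) = C + 3 = 3 + C)
K(Y, O) = -⅙ (K(Y, O) = 1/(-6) = -⅙)
-148*(69 - 1*(-125)) + K(z(-3), x(5)) = -148*(69 - 1*(-125)) - ⅙ = -148*(69 + 125) - ⅙ = -148*194 - ⅙ = -28712 - ⅙ = -172273/6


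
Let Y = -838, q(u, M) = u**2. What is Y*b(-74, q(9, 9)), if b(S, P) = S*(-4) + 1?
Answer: -248886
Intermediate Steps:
b(S, P) = 1 - 4*S (b(S, P) = -4*S + 1 = 1 - 4*S)
Y*b(-74, q(9, 9)) = -838*(1 - 4*(-74)) = -838*(1 + 296) = -838*297 = -248886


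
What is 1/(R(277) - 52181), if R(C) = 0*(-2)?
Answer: -1/52181 ≈ -1.9164e-5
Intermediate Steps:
R(C) = 0
1/(R(277) - 52181) = 1/(0 - 52181) = 1/(-52181) = -1/52181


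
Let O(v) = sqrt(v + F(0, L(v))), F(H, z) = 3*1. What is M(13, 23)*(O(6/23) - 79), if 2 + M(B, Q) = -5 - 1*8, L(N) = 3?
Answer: 1185 - 75*sqrt(69)/23 ≈ 1157.9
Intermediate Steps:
M(B, Q) = -15 (M(B, Q) = -2 + (-5 - 1*8) = -2 + (-5 - 8) = -2 - 13 = -15)
F(H, z) = 3
O(v) = sqrt(3 + v) (O(v) = sqrt(v + 3) = sqrt(3 + v))
M(13, 23)*(O(6/23) - 79) = -15*(sqrt(3 + 6/23) - 79) = -15*(sqrt(75/23) - 79) = -15*(5*sqrt(69)/23 - 79) = -15*(-79 + 5*sqrt(69)/23) = 1185 - 75*sqrt(69)/23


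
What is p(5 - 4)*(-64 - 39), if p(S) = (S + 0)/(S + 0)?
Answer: -103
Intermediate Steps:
p(S) = 1 (p(S) = S/S = 1)
p(5 - 4)*(-64 - 39) = 1*(-64 - 39) = 1*(-103) = -103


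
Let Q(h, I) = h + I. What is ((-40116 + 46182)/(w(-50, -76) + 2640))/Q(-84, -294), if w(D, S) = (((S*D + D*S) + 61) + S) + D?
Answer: -337/213675 ≈ -0.0015772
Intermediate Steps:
w(D, S) = 61 + D + S + 2*D*S (w(D, S) = (((D*S + D*S) + 61) + S) + D = ((2*D*S + 61) + S) + D = ((61 + 2*D*S) + S) + D = (61 + S + 2*D*S) + D = 61 + D + S + 2*D*S)
Q(h, I) = I + h
((-40116 + 46182)/(w(-50, -76) + 2640))/Q(-84, -294) = ((-40116 + 46182)/((61 - 50 - 76 + 2*(-50)*(-76)) + 2640))/(-294 - 84) = (6066/((61 - 50 - 76 + 7600) + 2640))/(-378) = (6066/(7535 + 2640))*(-1/378) = (6066/10175)*(-1/378) = -337/213675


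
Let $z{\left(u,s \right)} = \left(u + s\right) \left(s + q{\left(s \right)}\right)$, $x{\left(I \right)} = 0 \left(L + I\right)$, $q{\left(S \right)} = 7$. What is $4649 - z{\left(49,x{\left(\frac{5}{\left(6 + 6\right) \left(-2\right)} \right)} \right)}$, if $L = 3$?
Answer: $4306$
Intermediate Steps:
$x{\left(I \right)} = 0$ ($x{\left(I \right)} = 0 \left(3 + I\right) = 0$)
$z{\left(u,s \right)} = \left(7 + s\right) \left(s + u\right)$ ($z{\left(u,s \right)} = \left(u + s\right) \left(s + 7\right) = \left(s + u\right) \left(7 + s\right) = \left(7 + s\right) \left(s + u\right)$)
$4649 - z{\left(49,x{\left(\frac{5}{\left(6 + 6\right) \left(-2\right)} \right)} \right)} = 4649 - \left(0^{2} + 7 \cdot 0 + 7 \cdot 49 + 0 \cdot 49\right) = 4649 - \left(0 + 0 + 343 + 0\right) = 4649 - 343 = 4306$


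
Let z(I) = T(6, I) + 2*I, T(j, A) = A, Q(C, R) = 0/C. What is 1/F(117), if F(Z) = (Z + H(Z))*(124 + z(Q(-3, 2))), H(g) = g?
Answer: 1/29016 ≈ 3.4464e-5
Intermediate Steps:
Q(C, R) = 0
z(I) = 3*I (z(I) = I + 2*I = 3*I)
F(Z) = 248*Z (F(Z) = (Z + Z)*(124 + 3*0) = (2*Z)*(124 + 0) = (2*Z)*124 = 248*Z)
1/F(117) = 1/(248*117) = 1/29016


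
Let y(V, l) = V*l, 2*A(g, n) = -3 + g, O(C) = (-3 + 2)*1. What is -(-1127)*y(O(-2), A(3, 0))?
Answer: 0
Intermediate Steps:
O(C) = -1 (O(C) = -1*1 = -1)
A(g, n) = -3/2 + g/2 (A(g, n) = (-3 + g)/2 = -3/2 + g/2)
-(-1127)*y(O(-2), A(3, 0)) = -(-1127)*(-(-3/2 + (½)*3)) = -(-1127)*(-(-3/2 + 3/2)) = -(-1127)*(-1*0) = -(-1127)*0 = -161*0 = 0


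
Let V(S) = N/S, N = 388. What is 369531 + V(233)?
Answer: 86101111/233 ≈ 3.6953e+5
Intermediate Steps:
V(S) = 388/S
369531 + V(233) = 369531 + 388/233 = 86101111/233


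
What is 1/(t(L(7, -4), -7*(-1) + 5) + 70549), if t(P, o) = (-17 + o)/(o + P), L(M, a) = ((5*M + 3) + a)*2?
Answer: 16/1128783 ≈ 1.4175e-5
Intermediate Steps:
L(M, a) = 6 + 2*a + 10*M (L(M, a) = ((3 + 5*M) + a)*2 = (3 + a + 5*M)*2 = 6 + 2*a + 10*M)
t(P, o) = (-17 + o)/(P + o)
1/(t(L(7, -4), -7*(-1) + 5) + 70549) = 1/((-17 + (-7*(-1) + 5))/((6 + 2*(-4) + 10*7) + (-7*(-1) + 5)) + 70549) = 1/((-17 + (7 + 5))/((6 - 8 + 70) + (7 + 5)) + 70549) = 1/((-17 + 12)/(68 + 12) + 70549) = 1/(-5/80 + 70549) = 1/((1/80)*(-5) + 70549) = 1/(-1/16 + 70549) = 1/(1128783/16) = 16/1128783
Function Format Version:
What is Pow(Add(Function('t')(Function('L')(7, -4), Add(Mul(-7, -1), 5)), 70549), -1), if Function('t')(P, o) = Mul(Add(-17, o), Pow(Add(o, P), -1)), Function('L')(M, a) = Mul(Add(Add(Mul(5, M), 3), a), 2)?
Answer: Rational(16, 1128783) ≈ 1.4175e-5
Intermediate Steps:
Function('L')(M, a) = Add(6, Mul(2, a), Mul(10, M)) (Function('L')(M, a) = Mul(Add(Add(3, Mul(5, M)), a), 2) = Mul(Add(3, a, Mul(5, M)), 2) = Add(6, Mul(2, a), Mul(10, M)))
Function('t')(P, o) = Mul(Pow(Add(P, o), -1), Add(-17, o)) (Function('t')(P, o) = Mul(Add(-17, o), Pow(Add(P, o), -1)) = Mul(Pow(Add(P, o), -1), Add(-17, o)))
Pow(Add(Function('t')(Function('L')(7, -4), Add(Mul(-7, -1), 5)), 70549), -1) = Pow(Add(Mul(Pow(Add(Add(6, Mul(2, -4), Mul(10, 7)), Add(Mul(-7, -1), 5)), -1), Add(-17, Add(Mul(-7, -1), 5))), 70549), -1) = Pow(Add(Mul(Pow(Add(Add(6, -8, 70), Add(7, 5)), -1), Add(-17, Add(7, 5))), 70549), -1) = Pow(Add(Mul(Pow(Add(68, 12), -1), Add(-17, 12)), 70549), -1) = Pow(Add(Mul(Pow(80, -1), -5), 70549), -1) = Pow(Add(Mul(Rational(1, 80), -5), 70549), -1) = Pow(Add(Rational(-1, 16), 70549), -1) = Pow(Rational(1128783, 16), -1) = Rational(16, 1128783)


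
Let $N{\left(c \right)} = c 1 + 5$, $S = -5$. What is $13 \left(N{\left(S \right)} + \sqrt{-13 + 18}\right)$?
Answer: $13 \sqrt{5} \approx 29.069$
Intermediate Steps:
$N{\left(c \right)} = 5 + c$ ($N{\left(c \right)} = c + 5 = 5 + c$)
$13 \left(N{\left(S \right)} + \sqrt{-13 + 18}\right) = 13 \left(\left(5 - 5\right) + \sqrt{-13 + 18}\right) = 13 \left(0 + \sqrt{5}\right) = 13 \sqrt{5}$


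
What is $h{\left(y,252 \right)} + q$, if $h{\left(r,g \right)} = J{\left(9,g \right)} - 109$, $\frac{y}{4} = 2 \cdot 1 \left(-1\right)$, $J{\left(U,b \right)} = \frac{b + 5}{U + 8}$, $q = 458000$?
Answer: $\frac{7784404}{17} \approx 4.5791 \cdot 10^{5}$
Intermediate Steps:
$J{\left(U,b \right)} = \frac{5 + b}{8 + U}$
$y = -8$ ($y = 4 \cdot 2 \cdot 1 \left(-1\right) = 4 \cdot 2 \left(-1\right) = 4 \left(-2\right) = -8$)
$h{\left(r,g \right)} = - \frac{1848}{17} + \frac{g}{17}$ ($h{\left(r,g \right)} = \frac{5 + g}{8 + 9} - 109 = \frac{5 + g}{17} - 109 = \left(\frac{5}{17} + \frac{g}{17}\right) - 109 = - \frac{1848}{17} + \frac{g}{17}$)
$h{\left(y,252 \right)} + q = \left(- \frac{1848}{17} + \frac{1}{17} \cdot 252\right) + 458000 = \left(- \frac{1848}{17} + \frac{252}{17}\right) + 458000 = - \frac{1596}{17} + 458000 = \frac{7784404}{17}$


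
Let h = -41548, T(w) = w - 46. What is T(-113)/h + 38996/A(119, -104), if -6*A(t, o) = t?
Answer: -571836231/290836 ≈ -1966.2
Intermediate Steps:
A(t, o) = -t/6
T(w) = -46 + w
T(-113)/h + 38996/A(119, -104) = (-46 - 113)/(-41548) + 38996/((-⅙*119)) = -159*(-1/41548) + 38996/(-119/6) = 159/41548 + 38996*(-6/119) = 159/41548 - 233976/119 = -571836231/290836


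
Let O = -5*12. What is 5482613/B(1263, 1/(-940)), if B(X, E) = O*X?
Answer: -5482613/75780 ≈ -72.349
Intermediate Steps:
O = -60
B(X, E) = -60*X
5482613/B(1263, 1/(-940)) = 5482613/((-60*1263)) = 5482613/(-75780) = 5482613*(-1/75780) = -5482613/75780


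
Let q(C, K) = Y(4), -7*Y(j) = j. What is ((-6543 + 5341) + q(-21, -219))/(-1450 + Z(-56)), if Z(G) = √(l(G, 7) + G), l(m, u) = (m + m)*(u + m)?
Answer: 3051525/3669869 + 4209*√1358/3669869 ≈ 0.87377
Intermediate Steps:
l(m, u) = 2*m*(m + u) (l(m, u) = (2*m)*(m + u) = 2*m*(m + u))
Y(j) = -j/7
q(C, K) = -4/7 (q(C, K) = -⅐*4 = -4/7)
Z(G) = √(G + 2*G*(7 + G)) (Z(G) = √(2*G*(G + 7) + G) = √(2*G*(7 + G) + G) = √(G + 2*G*(7 + G)))
((-6543 + 5341) + q(-21, -219))/(-1450 + Z(-56)) = ((-6543 + 5341) - 4/7)/(-1450 + √(-56*(15 + 2*(-56)))) = (-1202 - 4/7)/(-1450 + √(-56*(15 - 112))) = -8418/(7*(-1450 + √(-56*(-97)))) = -8418/(7*(-1450 + √5432)) = -8418/(7*(-1450 + 2*√1358))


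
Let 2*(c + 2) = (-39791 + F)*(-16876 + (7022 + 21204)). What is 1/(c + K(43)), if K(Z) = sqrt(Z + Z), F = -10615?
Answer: -143027026/40913460332809309 - sqrt(86)/81826920665618618 ≈ -3.4958e-9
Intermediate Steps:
c = -286054052 (c = -2 + ((-39791 - 10615)*(-16876 + (7022 + 21204)))/2 = -2 + (-50406*(-16876 + 28226))/2 = -2 + (-50406*11350)/2 = -2 + (1/2)*(-572108100) = -2 - 286054050 = -286054052)
K(Z) = sqrt(2)*sqrt(Z) (K(Z) = sqrt(2*Z) = sqrt(2)*sqrt(Z))
1/(c + K(43)) = 1/(-286054052 + sqrt(2)*sqrt(43)) = 1/(-286054052 + sqrt(86))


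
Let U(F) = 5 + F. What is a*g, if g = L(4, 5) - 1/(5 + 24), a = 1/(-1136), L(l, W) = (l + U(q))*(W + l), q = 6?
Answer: -1957/16472 ≈ -0.11881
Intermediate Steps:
L(l, W) = (11 + l)*(W + l) (L(l, W) = (l + (5 + 6))*(W + l) = (l + 11)*(W + l) = (11 + l)*(W + l))
a = -1/1136 ≈ -0.00088028
g = 3914/29 (g = (4² + 11*5 + 11*4 + 5*4) - 1/(5 + 24) = (16 + 55 + 44 + 20) - 1/29 = 135 - 1*1/29 = 135 - 1/29 = 3914/29 ≈ 134.97)
a*g = -1/1136*3914/29 = -1957/16472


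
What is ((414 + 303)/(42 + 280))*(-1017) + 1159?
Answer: -355991/322 ≈ -1105.6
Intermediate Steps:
((414 + 303)/(42 + 280))*(-1017) + 1159 = (717/322)*(-1017) + 1159 = -729189/322 + 1159 = -355991/322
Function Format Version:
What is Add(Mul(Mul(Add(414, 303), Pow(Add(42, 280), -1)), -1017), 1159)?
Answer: Rational(-355991, 322) ≈ -1105.6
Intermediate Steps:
Add(Mul(Mul(Add(414, 303), Pow(Add(42, 280), -1)), -1017), 1159) = Add(Mul(Mul(717, Pow(322, -1)), -1017), 1159) = Add(Mul(Mul(717, Rational(1, 322)), -1017), 1159) = Add(Mul(Rational(717, 322), -1017), 1159) = Add(Rational(-729189, 322), 1159) = Rational(-355991, 322)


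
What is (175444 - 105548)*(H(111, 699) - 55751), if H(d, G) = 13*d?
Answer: -3795911968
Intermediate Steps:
(175444 - 105548)*(H(111, 699) - 55751) = (175444 - 105548)*(13*111 - 55751) = 69896*(1443 - 55751) = 69896*(-54308) = -3795911968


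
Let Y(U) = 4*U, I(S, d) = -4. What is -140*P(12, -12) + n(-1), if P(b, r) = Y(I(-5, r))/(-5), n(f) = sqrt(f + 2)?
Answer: -447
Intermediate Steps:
n(f) = sqrt(2 + f)
P(b, r) = 16/5 (P(b, r) = (4*(-4))/(-5) = -16*(-1/5) = 16/5)
-140*P(12, -12) + n(-1) = -140*16/5 + sqrt(2 - 1) = -448 + sqrt(1) = -448 + 1 = -447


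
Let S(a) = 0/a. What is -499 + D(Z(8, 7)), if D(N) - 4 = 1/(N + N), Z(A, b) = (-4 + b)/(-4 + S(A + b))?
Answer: -1487/3 ≈ -495.67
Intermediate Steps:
S(a) = 0
Z(A, b) = 1 - b/4 (Z(A, b) = (-4 + b)/(-4 + 0) = (-4 + b)/(-4) = (-4 + b)*(-1/4) = 1 - b/4)
D(N) = 4 + 1/(2*N) (D(N) = 4 + 1/(N + N) = 4 + 1/(2*N))
-499 + D(Z(8, 7)) = -499 + (4 + 1/(2*(1 - 1/4*7))) = -499 + (4 + 1/(2*(1 - 7/4))) = -499 + (4 + 1/(2*(-3/4))) = -499 + (4 + (1/2)*(-4/3)) = -499 + (4 - 2/3) = -499 + 10/3 = -1487/3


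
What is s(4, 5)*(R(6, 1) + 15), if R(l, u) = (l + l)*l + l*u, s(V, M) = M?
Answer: 465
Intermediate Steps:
R(l, u) = 2*l² + l*u (R(l, u) = (2*l)*l + l*u = 2*l² + l*u)
s(4, 5)*(R(6, 1) + 15) = 5*(6*(1 + 2*6) + 15) = 5*(6*(1 + 12) + 15) = 5*(6*13 + 15) = 5*(78 + 15) = 5*93 = 465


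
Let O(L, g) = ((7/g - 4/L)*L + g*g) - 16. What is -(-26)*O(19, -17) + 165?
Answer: 118245/17 ≈ 6955.6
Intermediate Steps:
O(L, g) = -16 + g² + L*(-4/L + 7/g) (O(L, g) = ((-4/L + 7/g)*L + g²) - 16 = (L*(-4/L + 7/g) + g²) - 16 = (g² + L*(-4/L + 7/g)) - 16 = -16 + g² + L*(-4/L + 7/g))
-(-26)*O(19, -17) + 165 = -(-26)*(-20 + (-17)² + 7*19/(-17)) + 165 = -(-26)*(-20 + 289 + 7*19*(-1/17)) + 165 = -(-26)*(-20 + 289 - 133/17) + 165 = -(-26)*4440/17 + 165 = -26*(-4440/17) + 165 = 115440/17 + 165 = 118245/17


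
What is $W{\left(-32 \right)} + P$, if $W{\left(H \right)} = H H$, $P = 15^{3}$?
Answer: $4399$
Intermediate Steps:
$P = 3375$
$W{\left(H \right)} = H^{2}$
$W{\left(-32 \right)} + P = \left(-32\right)^{2} + 3375 = 1024 + 3375 = 4399$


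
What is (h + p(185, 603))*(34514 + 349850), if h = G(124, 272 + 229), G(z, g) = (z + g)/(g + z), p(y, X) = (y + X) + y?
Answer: 374370536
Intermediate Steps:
p(y, X) = X + 2*y (p(y, X) = (X + y) + y = X + 2*y)
G(z, g) = 1 (G(z, g) = (g + z)/(g + z) = 1)
h = 1
(h + p(185, 603))*(34514 + 349850) = (1 + (603 + 2*185))*(34514 + 349850) = (1 + (603 + 370))*384364 = (1 + 973)*384364 = 974*384364 = 374370536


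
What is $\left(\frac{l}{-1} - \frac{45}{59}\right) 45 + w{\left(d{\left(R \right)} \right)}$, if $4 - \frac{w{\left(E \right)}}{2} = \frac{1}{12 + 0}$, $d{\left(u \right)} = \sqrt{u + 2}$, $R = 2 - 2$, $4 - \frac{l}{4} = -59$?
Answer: $- \frac{4023737}{354} \approx -11366.0$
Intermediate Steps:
$l = 252$ ($l = 16 - -236 = 16 + 236 = 252$)
$R = 0$
$d{\left(u \right)} = \sqrt{2 + u}$
$w{\left(E \right)} = \frac{47}{6}$ ($w{\left(E \right)} = 8 - \frac{2}{12 + 0} = 8 - \frac{2}{12} = 8 - \frac{1}{6} = \frac{47}{6}$)
$\left(\frac{l}{-1} - \frac{45}{59}\right) 45 + w{\left(d{\left(R \right)} \right)} = \left(\frac{252}{-1} - \frac{45}{59}\right) 45 + \frac{47}{6} = \left(252 \left(-1\right) - \frac{45}{59}\right) 45 + \frac{47}{6} = \left(-252 - \frac{45}{59}\right) 45 + \frac{47}{6} = \left(- \frac{14913}{59}\right) 45 + \frac{47}{6} = - \frac{671085}{59} + \frac{47}{6} = - \frac{4023737}{354}$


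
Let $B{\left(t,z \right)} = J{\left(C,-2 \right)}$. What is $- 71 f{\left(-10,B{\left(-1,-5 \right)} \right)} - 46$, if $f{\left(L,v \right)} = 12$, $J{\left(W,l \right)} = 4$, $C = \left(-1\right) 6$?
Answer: $-898$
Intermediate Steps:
$C = -6$
$B{\left(t,z \right)} = 4$
$- 71 f{\left(-10,B{\left(-1,-5 \right)} \right)} - 46 = \left(-71\right) 12 - 46 = -852 - 46 = -898$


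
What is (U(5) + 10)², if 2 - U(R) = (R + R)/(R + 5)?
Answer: 121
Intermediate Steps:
U(R) = 2 - 2*R/(5 + R) (U(R) = 2 - (R + R)/(R + 5) = 2 - 2*R/(5 + R))
(U(5) + 10)² = (10/(5 + 5) + 10)² = (10/10 + 10)² = (10*(⅒) + 10)² = (1 + 10)² = 11² = 121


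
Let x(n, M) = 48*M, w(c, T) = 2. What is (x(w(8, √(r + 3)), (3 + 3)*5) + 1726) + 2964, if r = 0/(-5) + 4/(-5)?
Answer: 6130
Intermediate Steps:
r = -⅘ (r = 0*(-⅕) + 4*(-⅕) = 0 - ⅘ = -⅘ ≈ -0.80000)
(x(w(8, √(r + 3)), (3 + 3)*5) + 1726) + 2964 = (48*((3 + 3)*5) + 1726) + 2964 = (48*(6*5) + 1726) + 2964 = (48*30 + 1726) + 2964 = (1440 + 1726) + 2964 = 3166 + 2964 = 6130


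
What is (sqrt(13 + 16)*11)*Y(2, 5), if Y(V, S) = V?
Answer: 22*sqrt(29) ≈ 118.47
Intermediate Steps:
(sqrt(13 + 16)*11)*Y(2, 5) = (sqrt(13 + 16)*11)*2 = (sqrt(29)*11)*2 = (11*sqrt(29))*2 = 22*sqrt(29)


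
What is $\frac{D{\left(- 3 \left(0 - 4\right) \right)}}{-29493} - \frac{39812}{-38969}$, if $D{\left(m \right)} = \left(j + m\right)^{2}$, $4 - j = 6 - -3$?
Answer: $\frac{1172265835}{1149312717} \approx 1.02$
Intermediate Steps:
$j = -5$ ($j = 4 - \left(6 - -3\right) = 4 - \left(6 + 3\right) = 4 - 9 = -5$)
$D{\left(m \right)} = \left(-5 + m\right)^{2}$
$\frac{D{\left(- 3 \left(0 - 4\right) \right)}}{-29493} - \frac{39812}{-38969} = \frac{\left(-5 - 3 \left(0 - 4\right)\right)^{2}}{-29493} - \frac{39812}{-38969} = \left(-5 - -12\right)^{2} \left(- \frac{1}{29493}\right) - - \frac{39812}{38969} = \left(-5 + 12\right)^{2} \left(- \frac{1}{29493}\right) + \frac{39812}{38969} = 7^{2} \left(- \frac{1}{29493}\right) + \frac{39812}{38969} = 49 \left(- \frac{1}{29493}\right) + \frac{39812}{38969} = - \frac{49}{29493} + \frac{39812}{38969} = \frac{1172265835}{1149312717}$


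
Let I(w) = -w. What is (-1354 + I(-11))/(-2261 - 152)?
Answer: 1343/2413 ≈ 0.55657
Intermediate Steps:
(-1354 + I(-11))/(-2261 - 152) = (-1354 - 1*(-11))/(-2261 - 152) = (-1354 + 11)/(-2413) = -1343*(-1/2413) = 1343/2413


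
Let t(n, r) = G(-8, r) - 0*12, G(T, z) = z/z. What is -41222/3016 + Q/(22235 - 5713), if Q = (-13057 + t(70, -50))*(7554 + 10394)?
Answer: -176854399823/12457588 ≈ -14197.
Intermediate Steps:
G(T, z) = 1
t(n, r) = 1 (t(n, r) = 1 - 0*12 = 1 - 1*0 = 1 + 0 = 1)
Q = -234329088 (Q = (-13057 + 1)*(7554 + 10394) = -13056*17948 = -234329088)
-41222/3016 + Q/(22235 - 5713) = -41222/3016 - 234329088/(22235 - 5713) = -41222*1/3016 - 234329088/16522 = -20611/1508 - 234329088*1/16522 = -20611/1508 - 117164544/8261 = -176854399823/12457588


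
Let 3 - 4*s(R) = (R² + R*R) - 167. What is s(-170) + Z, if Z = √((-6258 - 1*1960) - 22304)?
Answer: -28815/2 + I*√30522 ≈ -14408.0 + 174.71*I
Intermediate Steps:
s(R) = 85/2 - R²/2 (s(R) = ¾ - ((R² + R*R) - 167)/4 = ¾ - ((R² + R²) - 167)/4 = ¾ - (2*R² - 167)/4 = ¾ - (-167 + 2*R²)/4 = ¾ + (167/4 - R²/2) = 85/2 - R²/2)
Z = I*√30522 (Z = √((-6258 - 1960) - 22304) = √(-8218 - 22304) = √(-30522) = I*√30522 ≈ 174.71*I)
s(-170) + Z = (85/2 - ½*(-170)²) + I*√30522 = (85/2 - ½*28900) + I*√30522 = (85/2 - 14450) + I*√30522 = -28815/2 + I*√30522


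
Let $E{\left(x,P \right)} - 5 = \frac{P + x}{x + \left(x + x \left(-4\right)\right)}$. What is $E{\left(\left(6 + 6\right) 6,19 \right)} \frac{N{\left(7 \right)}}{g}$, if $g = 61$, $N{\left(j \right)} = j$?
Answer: $\frac{4403}{8784} \approx 0.50125$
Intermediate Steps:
$E{\left(x,P \right)} = 5 - \frac{P + x}{2 x}$ ($E{\left(x,P \right)} = 5 + \frac{P + x}{x + \left(x + x \left(-4\right)\right)} = 5 + \frac{P + x}{x + \left(x - 4 x\right)} = 5 + \frac{P + x}{x - 3 x} = 5 + \frac{P + x}{\left(-2\right) x} = 5 + \left(P + x\right) \left(- \frac{1}{2 x}\right) = 5 - \frac{P + x}{2 x}$)
$E{\left(\left(6 + 6\right) 6,19 \right)} \frac{N{\left(7 \right)}}{g} = \frac{\left(-1\right) 19 + 9 \left(6 + 6\right) 6}{2 \left(6 + 6\right) 6} \cdot \frac{7}{61} = \frac{-19 + 9 \cdot 12 \cdot 6}{2 \cdot 12 \cdot 6} \cdot 7 \cdot \frac{1}{61} = \frac{-19 + 9 \cdot 72}{2 \cdot 72} \cdot \frac{7}{61} = \frac{1}{2} \cdot \frac{1}{72} \left(-19 + 648\right) \frac{7}{61} = \frac{1}{2} \cdot \frac{1}{72} \cdot 629 \cdot \frac{7}{61} = \frac{629}{144} \cdot \frac{7}{61} = \frac{4403}{8784}$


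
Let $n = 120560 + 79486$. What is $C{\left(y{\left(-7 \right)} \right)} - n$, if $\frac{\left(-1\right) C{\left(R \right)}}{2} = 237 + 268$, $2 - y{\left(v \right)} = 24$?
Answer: $-201056$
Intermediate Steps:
$y{\left(v \right)} = -22$ ($y{\left(v \right)} = 2 - 24 = -22$)
$C{\left(R \right)} = -1010$ ($C{\left(R \right)} = - 2 \left(237 + 268\right) = \left(-2\right) 505 = -1010$)
$n = 200046$
$C{\left(y{\left(-7 \right)} \right)} - n = -1010 - 200046 = -201056$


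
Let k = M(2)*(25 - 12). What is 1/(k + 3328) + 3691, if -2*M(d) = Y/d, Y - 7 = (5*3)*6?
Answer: 44480245/12051 ≈ 3691.0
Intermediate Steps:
Y = 97 (Y = 7 + (5*3)*6 = 7 + 15*6 = 7 + 90 = 97)
M(d) = -97/(2*d)
k = -1261/4 (k = (-97/2/2)*(25 - 12) = -97/2*1/2*13 = -97/4*13 = -1261/4 ≈ -315.25)
1/(k + 3328) + 3691 = 1/(-1261/4 + 3328) + 3691 = 1/(12051/4) + 3691 = 4/12051 + 3691 = 44480245/12051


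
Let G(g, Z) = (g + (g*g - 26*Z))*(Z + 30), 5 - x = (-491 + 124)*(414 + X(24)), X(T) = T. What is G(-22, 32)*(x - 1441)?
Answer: -3654571400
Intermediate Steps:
x = 160751 (x = 5 - (-491 + 124)*(414 + 24) = 5 - (-367)*438 = 5 - 1*(-160746) = 5 + 160746 = 160751)
G(g, Z) = (30 + Z)*(g + g**2 - 26*Z) (G(g, Z) = (g + (g**2 - 26*Z))*(30 + Z) = (g + g**2 - 26*Z)*(30 + Z) = (30 + Z)*(g + g**2 - 26*Z))
G(-22, 32)*(x - 1441) = (-780*32 - 26*32**2 + 30*(-22) + 30*(-22)**2 + 32*(-22) + 32*(-22)**2)*(160751 - 1441) = (-24960 - 26*1024 - 660 + 30*484 - 704 + 32*484)*159310 = (-24960 - 26624 - 660 + 14520 - 704 + 15488)*159310 = -22940*159310 = -3654571400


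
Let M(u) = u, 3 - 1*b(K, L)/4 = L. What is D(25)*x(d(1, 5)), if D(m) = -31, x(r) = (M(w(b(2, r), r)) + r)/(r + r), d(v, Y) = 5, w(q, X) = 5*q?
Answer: 217/2 ≈ 108.50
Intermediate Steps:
b(K, L) = 12 - 4*L
x(r) = (60 - 19*r)/(2*r) (x(r) = (5*(12 - 4*r) + r)/(r + r) = ((60 - 20*r) + r)/((2*r)) = (60 - 19*r)*(1/(2*r)) = (60 - 19*r)/(2*r))
D(25)*x(d(1, 5)) = -31*(-19/2 + 30/5) = -31*(-19/2 + 30*(⅕)) = -31*(-19/2 + 6) = -31*(-7/2) = 217/2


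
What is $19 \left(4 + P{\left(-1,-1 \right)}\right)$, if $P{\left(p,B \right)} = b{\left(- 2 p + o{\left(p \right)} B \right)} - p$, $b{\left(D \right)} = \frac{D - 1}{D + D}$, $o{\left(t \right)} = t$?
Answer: $\frac{304}{3} \approx 101.33$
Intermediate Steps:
$b{\left(D \right)} = \frac{-1 + D}{2 D}$
$P{\left(p,B \right)} = - p + \frac{-1 - 2 p + B p}{2 \left(- 2 p + B p\right)}$ ($P{\left(p,B \right)} = \frac{-1 + \left(- 2 p + p B\right)}{2 \left(- 2 p + p B\right)} - p = \frac{-1 + \left(- 2 p + B p\right)}{2 \left(- 2 p + B p\right)} - p = \frac{-1 - 2 p + B p}{2 \left(- 2 p + B p\right)} - p = - p + \frac{-1 - 2 p + B p}{2 \left(- 2 p + B p\right)}$)
$19 \left(4 + P{\left(-1,-1 \right)}\right) = 19 \left(4 + \frac{-1 - -2 - -1 - 2 \left(-1\right)^{2} \left(-2 - 1\right)}{2 \left(-1\right) \left(-2 - 1\right)}\right) = 19 \left(4 + \frac{1}{2} \left(-1\right) \frac{1}{-3} \left(-1 + 2 + 1 - 2 \left(-3\right)\right)\right) = 19 \left(4 + \frac{1}{2} \left(-1\right) \left(- \frac{1}{3}\right) \left(-1 + 2 + 1 + 6\right)\right) = 19 \left(4 + \frac{1}{2} \left(-1\right) \left(- \frac{1}{3}\right) 8\right) = 19 \left(4 + \frac{4}{3}\right) = 19 \cdot \frac{16}{3} = \frac{304}{3}$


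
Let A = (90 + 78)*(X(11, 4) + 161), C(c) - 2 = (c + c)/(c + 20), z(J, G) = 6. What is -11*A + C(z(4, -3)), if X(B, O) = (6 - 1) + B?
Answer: -4252216/13 ≈ -3.2709e+5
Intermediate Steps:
X(B, O) = 5 + B
C(c) = 2 + 2*c/(20 + c) (C(c) = 2 + (c + c)/(c + 20) = 2 + (2*c)/(20 + c) = 2 + 2*c/(20 + c))
A = 29736 (A = (90 + 78)*((5 + 11) + 161) = 168*(16 + 161) = 168*177 = 29736)
-11*A + C(z(4, -3)) = -11*29736 + 4*(10 + 6)/(20 + 6) = -327096 + 4*16/26 = -327096 + 4*(1/26)*16 = -327096 + 32/13 = -4252216/13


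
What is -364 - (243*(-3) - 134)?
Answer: 499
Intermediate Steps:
-364 - (243*(-3) - 134) = -364 - (-729 - 134) = -364 - 1*(-863) = -364 + 863 = 499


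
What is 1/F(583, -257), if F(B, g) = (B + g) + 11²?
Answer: 1/447 ≈ 0.0022371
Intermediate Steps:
F(B, g) = 121 + B + g (F(B, g) = (B + g) + 121 = 121 + B + g)
1/F(583, -257) = 1/(121 + 583 - 257) = 1/447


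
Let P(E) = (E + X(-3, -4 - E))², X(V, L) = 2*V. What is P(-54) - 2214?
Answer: 1386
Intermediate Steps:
P(E) = (-6 + E)² (P(E) = (E + 2*(-3))² = (E - 6)² = (-6 + E)²)
P(-54) - 2214 = (-6 - 54)² - 2214 = (-60)² - 2214 = 3600 - 2214 = 1386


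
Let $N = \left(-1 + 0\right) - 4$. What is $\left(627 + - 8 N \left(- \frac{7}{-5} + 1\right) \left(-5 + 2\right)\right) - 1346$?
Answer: $-1007$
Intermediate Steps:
$N = -5$ ($N = -1 - 4 = -5$)
$\left(627 + - 8 N \left(- \frac{7}{-5} + 1\right) \left(-5 + 2\right)\right) - 1346 = \left(627 + \left(-8\right) \left(-5\right) \left(- \frac{7}{-5} + 1\right) \left(-5 + 2\right)\right) - 1346 = \left(627 + 40 \left(\left(-7\right) \left(- \frac{1}{5}\right) + 1\right) \left(-3\right)\right) - 1346 = \left(627 + 40 \left(\frac{7}{5} + 1\right) \left(-3\right)\right) - 1346 = \left(627 + 40 \cdot \frac{12}{5} \left(-3\right)\right) - 1346 = \left(627 + 40 \left(- \frac{36}{5}\right)\right) - 1346 = \left(627 - 288\right) - 1346 = 339 - 1346 = -1007$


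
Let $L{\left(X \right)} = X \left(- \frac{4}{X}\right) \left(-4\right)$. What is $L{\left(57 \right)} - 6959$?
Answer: $-6943$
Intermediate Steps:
$L{\left(X \right)} = 16$ ($L{\left(X \right)} = \left(-4\right) \left(-4\right) = 16$)
$L{\left(57 \right)} - 6959 = 16 - 6959 = -6943$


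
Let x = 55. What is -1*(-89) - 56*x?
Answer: -2991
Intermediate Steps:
-1*(-89) - 56*x = -1*(-89) - 56*55 = 89 - 3080 = -2991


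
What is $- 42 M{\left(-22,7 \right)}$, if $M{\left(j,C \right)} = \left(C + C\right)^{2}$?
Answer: $-8232$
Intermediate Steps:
$M{\left(j,C \right)} = 4 C^{2}$ ($M{\left(j,C \right)} = \left(2 C\right)^{2} = 4 C^{2}$)
$- 42 M{\left(-22,7 \right)} = - 42 \cdot 4 \cdot 7^{2} = - 42 \cdot 4 \cdot 49 = \left(-42\right) 196 = -8232$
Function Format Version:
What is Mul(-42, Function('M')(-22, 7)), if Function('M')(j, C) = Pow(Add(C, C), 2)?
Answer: -8232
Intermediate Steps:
Function('M')(j, C) = Mul(4, Pow(C, 2)) (Function('M')(j, C) = Pow(Mul(2, C), 2) = Mul(4, Pow(C, 2)))
Mul(-42, Function('M')(-22, 7)) = Mul(-42, Mul(4, Pow(7, 2))) = Mul(-42, Mul(4, 49)) = Mul(-42, 196) = -8232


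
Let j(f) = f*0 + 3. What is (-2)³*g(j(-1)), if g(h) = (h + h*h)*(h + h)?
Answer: -576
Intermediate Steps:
j(f) = 3 (j(f) = 0 + 3 = 3)
g(h) = 2*h*(h + h²) (g(h) = (h + h²)*(2*h) = 2*h*(h + h²))
(-2)³*g(j(-1)) = (-2)³*(2*3²*(1 + 3)) = -16*9*4 = -8*72 = -576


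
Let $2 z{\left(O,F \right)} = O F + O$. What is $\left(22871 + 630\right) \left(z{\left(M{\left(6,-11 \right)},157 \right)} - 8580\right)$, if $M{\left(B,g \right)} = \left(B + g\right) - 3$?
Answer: $-216491212$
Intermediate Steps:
$M{\left(B,g \right)} = -3 + B + g$ ($M{\left(B,g \right)} = \left(B + g\right) - 3 = -3 + B + g$)
$z{\left(O,F \right)} = \frac{O}{2} + \frac{F O}{2}$ ($z{\left(O,F \right)} = \frac{O F + O}{2} = \frac{F O + O}{2} = \frac{O + F O}{2} = \frac{O}{2} + \frac{F O}{2}$)
$\left(22871 + 630\right) \left(z{\left(M{\left(6,-11 \right)},157 \right)} - 8580\right) = \left(22871 + 630\right) \left(\frac{\left(-3 + 6 - 11\right) \left(1 + 157\right)}{2} - 8580\right) = 23501 \left(\frac{1}{2} \left(-8\right) 158 - 8580\right) = 23501 \left(-632 - 8580\right) = 23501 \left(-9212\right) = -216491212$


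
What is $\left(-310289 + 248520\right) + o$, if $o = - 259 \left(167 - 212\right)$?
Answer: $-50114$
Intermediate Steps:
$o = 11655$ ($o = \left(-259\right) \left(-45\right) = 11655$)
$\left(-310289 + 248520\right) + o = \left(-310289 + 248520\right) + 11655 = -61769 + 11655 = -50114$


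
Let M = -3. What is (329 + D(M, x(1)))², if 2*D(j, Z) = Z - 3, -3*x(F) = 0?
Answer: 429025/4 ≈ 1.0726e+5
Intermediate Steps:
x(F) = 0 (x(F) = -⅓*0 = 0)
D(j, Z) = -3/2 + Z/2 (D(j, Z) = (Z - 3)/2 = (-3 + Z)/2 = -3/2 + Z/2)
(329 + D(M, x(1)))² = (329 + (-3/2 + (½)*0))² = (329 + (-3/2 + 0))² = (329 - 3/2)² = (655/2)² = 429025/4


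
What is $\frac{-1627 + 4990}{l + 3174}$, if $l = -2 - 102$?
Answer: $\frac{3363}{3070} \approx 1.0954$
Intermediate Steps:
$l = -104$ ($l = -2 - 102 = -104$)
$\frac{-1627 + 4990}{l + 3174} = \frac{-1627 + 4990}{-104 + 3174} = \frac{3363}{3070}$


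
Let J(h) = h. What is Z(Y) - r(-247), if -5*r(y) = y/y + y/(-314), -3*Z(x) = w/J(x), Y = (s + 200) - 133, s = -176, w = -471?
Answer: -185341/171130 ≈ -1.0830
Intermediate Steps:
Y = -109 (Y = (-176 + 200) - 133 = 24 - 133 = -109)
Z(x) = 157/x (Z(x) = -(-157)/x = 157/x)
r(y) = -⅕ + y/1570 (r(y) = -(y/y + y/(-314))/5 = -(1 + y*(-1/314))/5 = -(1 - y/314)/5 = -⅕ + y/1570)
Z(Y) - r(-247) = 157/(-109) - (-⅕ + (1/1570)*(-247)) = 157*(-1/109) - (-⅕ - 247/1570) = -157/109 - 1*(-561/1570) = -157/109 + 561/1570 = -185341/171130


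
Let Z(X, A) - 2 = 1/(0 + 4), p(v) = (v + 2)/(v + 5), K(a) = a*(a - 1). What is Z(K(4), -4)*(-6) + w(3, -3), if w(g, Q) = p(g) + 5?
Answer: -63/8 ≈ -7.8750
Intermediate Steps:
K(a) = a*(-1 + a)
p(v) = (2 + v)/(5 + v)
w(g, Q) = 5 + (2 + g)/(5 + g) (w(g, Q) = (2 + g)/(5 + g) + 5 = 5 + (2 + g)/(5 + g))
Z(X, A) = 9/4 (Z(X, A) = 2 + 1/(0 + 4) = 2 + 1/4 = 2 + ¼ = 9/4)
Z(K(4), -4)*(-6) + w(3, -3) = (9/4)*(-6) + 3*(9 + 2*3)/(5 + 3) = -27/2 + 3*(9 + 6)/8 = -27/2 + 3*(⅛)*15 = -27/2 + 45/8 = -63/8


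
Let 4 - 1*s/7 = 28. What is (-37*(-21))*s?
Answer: -130536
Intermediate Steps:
s = -168 (s = 28 - 7*28 = 28 - 196 = -168)
(-37*(-21))*s = -37*(-21)*(-168) = 777*(-168) = -130536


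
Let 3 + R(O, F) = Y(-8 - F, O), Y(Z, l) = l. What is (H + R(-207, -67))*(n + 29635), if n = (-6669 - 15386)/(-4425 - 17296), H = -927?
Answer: -731914062930/21721 ≈ -3.3696e+7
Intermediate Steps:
R(O, F) = -3 + O
n = 22055/21721 (n = -22055/(-21721) = -22055*(-1/21721) = 22055/21721 ≈ 1.0154)
(H + R(-207, -67))*(n + 29635) = (-927 + (-3 - 207))*(22055/21721 + 29635) = (-927 - 210)*(643723890/21721) = -1137*643723890/21721 = -731914062930/21721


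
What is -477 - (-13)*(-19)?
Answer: -724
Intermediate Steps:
-477 - (-13)*(-19) = -477 - 1*247 = -477 - 247 = -724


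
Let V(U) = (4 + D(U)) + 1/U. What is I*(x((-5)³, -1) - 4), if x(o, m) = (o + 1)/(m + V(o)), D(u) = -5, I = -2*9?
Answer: -260928/251 ≈ -1039.6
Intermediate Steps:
I = -18
V(U) = -1 + 1/U (V(U) = (4 - 5) + 1/U = -1 + 1/U)
x(o, m) = (1 + o)/(m + (1 - o)/o) (x(o, m) = (o + 1)/(m + (1 - o)/o) = (1 + o)/(m + (1 - o)/o))
I*(x((-5)³, -1) - 4) = -18*((-5)³*(1 + (-5)³)/(1 - 1*(-5)³ - 1*(-5)³) - 4) = -18*(-125*(1 - 125)/(1 - 1*(-125) - 1*(-125)) - 4) = -18*(-125*(-124)/(1 + 125 + 125) - 4) = -18*(-125*(-124)/251 - 4) = -18*(-125*1/251*(-124) - 4) = -18*(15500/251 - 4) = -18*14496/251 = -260928/251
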